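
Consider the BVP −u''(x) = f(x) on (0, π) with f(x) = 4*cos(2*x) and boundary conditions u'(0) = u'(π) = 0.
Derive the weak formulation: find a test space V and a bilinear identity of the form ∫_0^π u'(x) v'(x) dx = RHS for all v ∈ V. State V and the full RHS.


V = H^1(0, π) (no boundary constraint on v; u is determined up to an additive constant); weak form: ∫_0^π u'v' dx = ∫_0^π (4*cos(2*x)) v dx for all v ∈ V.

Multiply both sides by a test function v and integrate from 0 to π:
  ∫_0^π −u''(x) v(x) dx = ∫_0^π f(x) v(x) dx.
Integrate the LHS by parts once:
  ∫_0^π −u'' v dx = −[u'(x) v(x)]_0^π + ∫_0^π u'(x) v'(x) dx.
Thus ∫_0^π u'(x) v'(x) dx = ∫_0^π f(x) v(x) dx + [u'(x) v(x)]_0^π.
Choose V so that boundary terms are either known or forced to vanish.
u has homogeneous Neumann: u'(0) = u'(π) = 0. So [u' v]_0^π = 0·v(π) − 0·v(0) = 0 for any v; take V = H^1(0, π).
Weak formulation: find u (satisfying any essential BC) such that ∫_0^π u'(x) v'(x) dx = ∫_0^π f v dx for all v ∈ V (homogeneous Neumann, so boundary terms vanish).
Substituting f(x) = 4*cos(2*x), the right-hand side is ∫_0^π (4*cos(2*x)) v dx.
Compatibility check (pure Neumann): taking v ≡ 1 ∈ V gives 0 = ∫_0^π f dx + (0) − (0), i.e. ∫_0^π f dx must equal u'(0) − u'(π) = 0. Indeed ∫_0^π (4*cos(2*x)) dx = 0, so the data are compatible. The solution is then unique only up to an additive constant (fix it e.g. by requiring ∫_0^π u dx = 0).


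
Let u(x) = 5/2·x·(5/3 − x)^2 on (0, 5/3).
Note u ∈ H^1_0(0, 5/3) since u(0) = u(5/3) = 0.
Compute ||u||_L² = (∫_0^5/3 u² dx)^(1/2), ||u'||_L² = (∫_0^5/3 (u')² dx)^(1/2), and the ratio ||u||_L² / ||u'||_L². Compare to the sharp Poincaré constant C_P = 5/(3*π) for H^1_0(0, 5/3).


||u||_L² / ||u'||_L² = 5*sqrt(14)/42 < C_P = 5/(3*π).

u(x) = 5/2·x·(5/3 − x)^2, so u'(x) = 15*x^2/2 - 50*x/3 + 125/18.
u(x) = 5/2·x·(5/3 − x)^2 vanishes at x = 0 and x = 5/3, so u ∈ H^1_0(0, 5/3). Differentiate via the product rule and integrate the resulting polynomials term by term.
  ∫_0^5/3 u² dx = ∫_0^5/3 (25*x^6/4 - 125*x^5/3 + 625*x^4/6 - 3125*x^3/27 + 15625*x^2/324) dx. Term by term:
    ∫_0^5/3 25*x^6/4 dx = 1953125/61236;  ∫_0^5/3 -125*x^5/3 dx = -1953125/13122;  ∫_0^5/3 625*x^4/6 dx = 390625/1458;
    ∫_0^5/3 -3125*x^3/27 dx = -1953125/8748;  ∫_0^5/3 15625*x^2/324 dx = 1953125/26244.
  Sum: 1953125/61236 − 1953125/13122 + 390625/1458 − 1953125/8748 + 1953125/26244 = 390625/183708.
  ∫_0^5/3 (u')² dx = ∫_0^5/3 (225*x^4/4 - 250*x^3 + 6875*x^2/18 - 6250*x/27 + 15625/324) dx. Term by term:
    ∫_0^5/3 225*x^4/4 dx = 15625/108;  ∫_0^5/3 -250*x^3 dx = -78125/162;  ∫_0^5/3 6875*x^2/18 dx = 859375/1458;
    ∫_0^5/3 -6250*x/27 dx = -78125/243;  ∫_0^5/3 15625/324 dx = 78125/972.
  Sum: 15625/108 − 78125/162 + 859375/1458 − 78125/243 + 78125/972 = 15625/1458.
∫_0^5/3 u² dx = 390625/183708, so ||u||_L² = 625*sqrt(7)/1134.
∫_0^5/3 (u')² dx = 15625/1458, so ||u'||_L² = 125*sqrt(2)/54.
Ratio ||u||_L² / ||u'||_L² = 5*sqrt(14)/42.
Sharp Poincaré constant on H^1_0(0, 5/3) is C_P = L/π = 5/(3*π), achieved by sin(3*π/5·x).
A polynomial bump cannot attain the sharp Poincaré constant (only the first sine eigenfunction does), so the ratio is strictly less than C_P, consistent with ||u||_L² ≤ C_P ||u'||_L².


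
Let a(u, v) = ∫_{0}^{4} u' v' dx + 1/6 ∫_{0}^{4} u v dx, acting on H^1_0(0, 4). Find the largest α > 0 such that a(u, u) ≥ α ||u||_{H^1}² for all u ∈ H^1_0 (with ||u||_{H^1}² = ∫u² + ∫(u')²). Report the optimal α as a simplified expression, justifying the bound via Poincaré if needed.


α = (8/3 + π^2)/(π^2 + 16)

Coercivity of a(·,·) on H^1_0(0, 4) means a(u, u) ≥ α ||u||_{H^1}² for every u ∈ H^1_0.
The interval has length L = 4, and Poincaré/coercivity depend only on L. Here a(u, u) = ∫(u')² + (1/6)·∫u².
Here 0 < c = 1/6 < 1. The condition a(u,u) ≥ α||u||_{H^1}² reads (1−α)∫(u')² ≥ (α−c)∫u². Any admissible α is ≤ 1 (rapidly oscillating u have ∫u²/∫(u')² → 0), and α = 1 would force 0 ≥ (1−c)∫u², impossible since c < 1; so 1−α > 0. By the sharp Poincaré inequality on H^1_0 of an interval of length L, ∫(u')² ≥ (π/L)²∫u² with equality for the first sine mode sin(π(x−x₀)/L) (x₀ the left endpoint), so the inequality holds for all u iff (1−α)(π/L)² ≥ α − c, i.e. α ≤ ((π/L)² + c)/((π/L)² + 1) = (1 + c(L/π)²)/(1 + (L/π)²). With (π/L)² = π^2/16 and c = 1/6, the largest admissible constant is α = ((π/L)² + c)/((π/L)² + 1).
Simplifying, α = (8/3 + π^2)/(π^2 + 16).


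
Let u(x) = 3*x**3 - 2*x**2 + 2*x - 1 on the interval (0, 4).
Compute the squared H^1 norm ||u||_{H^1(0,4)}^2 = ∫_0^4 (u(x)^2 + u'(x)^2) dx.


||u||_{H^1}^2 = 993116/35

The H^1 norm (squared) on an interval (0, L) is
  ||u||_{H^1}^2 = ∫_0^L u(x)^2 dx + ∫_0^L u'(x)^2 dx.
Compute u'(x) = 9*x**2 - 4*x + 2.
Then u(x)^2 = 9*x**6 - 12*x**5 + 16*x**4 - 14*x**3 + 8*x**2 - 4*x + 1 and u'(x)^2 = 81*x**4 - 72*x**3 + 52*x**2 - 16*x + 4.
Integrate each monomial from 0 to 4 using ∫_0^4 c·x^n dx = c·4^(n+1)/(n+1):
  ∫_0^4 u(x)^2 dx = ∫_0^4 (9*x^6 - 12*x^5 + 16*x^4 - 14*x^3 + 8*x^2 - 4*x + 1) dx. Term by term:
    ∫_0^4 9*x^6 dx = 147456/7;  ∫_0^4 -12*x^5 dx = -8192;  ∫_0^4 16*x^4 dx = 16384/5;
    ∫_0^4 -14*x^3 dx = -896;  ∫_0^4 8*x^2 dx = 512/3;  ∫_0^4 -4*x dx = -32;
    ∫_0^4 1 dx = 4.
  Sum: 147456/7 − 8192 + 16384/5 − 896 + 512/3 − 32 + 4 = 1616644/105.
  ∫_0^4 u'(x)^2 dx = ∫_0^4 (81*x^4 - 72*x^3 + 52*x^2 - 16*x + 4) dx. Term by term:
    ∫_0^4 81*x^4 dx = 82944/5;  ∫_0^4 -72*x^3 dx = -4608;  ∫_0^4 52*x^2 dx = 3328/3;
    ∫_0^4 -16*x dx = -128;  ∫_0^4 4 dx = 16.
  Sum: 82944/5 − 4608 + 3328/3 − 128 + 16 = 194672/15.
Adding: ||u||_{H^1}^2 = 1616644/105 + 194672/15 = 993116/35.


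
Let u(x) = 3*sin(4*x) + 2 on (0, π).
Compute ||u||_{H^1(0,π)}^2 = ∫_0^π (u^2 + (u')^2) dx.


||u||_{H^1(0,π)}^2 = 161*π/2

u'(x) = 12*cos(4*x).
Expand u² and (u')² and integrate term by term on (0, π), using: for integers n ≥ 1, ∫_0^π sin²(nx) dx = ∫_0^π cos²(nx) dx = π/2; for n ≠ n', ∫_0^π sin(nx)sin(n'x) dx = ∫_0^π cos(nx)cos(n'x) dx = 0; and by product-to-sum, ∫_0^π sin(nx)cos(n'x) dx = ½∫_0^π [sin((n+n')x) + sin((n−n')x)] dx, which is 0 when n+n' is even and 2n/(n²−n'²) when n+n' is odd (it need not vanish on (0, π)). For the constant mode: ∫_0^π 1 dx = π, ∫_0^π cos(nx) dx = 0, ∫_0^π sin(nx) dx = (1−(−1)^n)/n.
  u² squared terms: (2)²·∫1 dx = 4·π = 4*π;  (3)²·∫sin(4x)² dx = 9·π/2 = 9*π/2.
  u² cross terms: 2·(2)·(3)·∫1·sin(4x) dx = 12·(0) = 0.
  So ∫_0^π u² dx = 4*π + 9*π/2 + 0 = 17*π/2.
  (u')² squared terms: (12)²·∫cos(4x)² dx = 144·π/2 = 72*π.
  So ∫_0^π (u')² dx = 72*π.
||u||_{H^1}^2 = (17*π/2) + (72*π) = 161*π/2.


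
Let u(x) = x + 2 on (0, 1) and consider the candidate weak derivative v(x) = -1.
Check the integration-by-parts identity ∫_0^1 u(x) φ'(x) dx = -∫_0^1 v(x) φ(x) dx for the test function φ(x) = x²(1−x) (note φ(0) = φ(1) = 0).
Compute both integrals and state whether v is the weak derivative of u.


LHS = -1/12, RHS = 1/12. No, v is not the weak derivative of u.

u(x) = x + 2, classical derivative u'(x) = 1.
φ(x) = x²(1−x), so φ'(x) = x*(2 - 3*x).
Note φ(0) = φ(1) = 0, so the boundary term u·φ vanishes.
LHS = ∫_0^1 u(x) φ'(x) dx = ∫_0^1 (-3*x^3 - 4*x^2 + 4*x) dx. Term by term:
  ∫_0^1 -3*x^3 dx = -3/4;  ∫_0^1 -4*x^2 dx = -4/3;  ∫_0^1 4*x dx = 2.
Sum: -3/4 − 4/3 + 2 = -1/12.
So LHS = -1/12.
∫_0^1 v(x) φ(x) dx = ∫_0^1 (x^3 - x^2) dx. Term by term:
  ∫_0^1 x^3 dx = 1/4;  ∫_0^1 -x^2 dx = -1/3.
Sum: 1/4 − 1/3 = -1/12.
So RHS = -∫_0^1 v(x) φ(x) dx = 1/12.
LHS − RHS = -1/6 ≠ 0, so the identity fails.
(For a valid weak derivative the identity must hold for EVERY test function, in particular this one. The failure shows v is NOT the weak derivative of u.)
Correct weak derivative would be u'(x) = 1.


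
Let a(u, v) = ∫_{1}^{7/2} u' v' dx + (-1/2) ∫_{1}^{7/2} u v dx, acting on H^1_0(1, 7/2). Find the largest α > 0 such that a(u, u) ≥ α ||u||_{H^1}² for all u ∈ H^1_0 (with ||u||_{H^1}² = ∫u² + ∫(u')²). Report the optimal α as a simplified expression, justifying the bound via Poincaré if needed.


α = (-25 + 8*π^2)/(2*(25 + 4*π^2))

Coercivity of a(·,·) on H^1_0(1, 7/2) means a(u, u) ≥ α ||u||_{H^1}² for every u ∈ H^1_0.
The interval has length L = 5/2, and Poincaré/coercivity depend only on L. Here a(u, u) = ∫(u')² + (-1/2)·∫u².
Here c = -1/2 < 0 with |c| < (π/L)² = 4*π^2/25, so coercivity still holds. The condition a(u,u) ≥ α||u||_{H^1}² reads (1−α)∫(u')² ≥ (α−c)∫u². Any admissible α is ≤ 1 (rapidly oscillating u have ∫u²/∫(u')² → 0), and α = 1 would force 0 ≥ (1−c)∫u², impossible since c < 1; so 1−α > 0. By the sharp Poincaré inequality on H^1_0 of an interval of length L, ∫(u')² ≥ (π/L)²∫u² with equality for the first sine mode sin(π(x−x₀)/L) (x₀ the left endpoint), so the inequality holds for all u iff (1−α)(π/L)² ≥ α − c, i.e. α ≤ ((π/L)² + c)/((π/L)² + 1) = (1 + c(L/π)²)/(1 + (L/π)²). (Direct route, valid since c ≤ 0: Poincaré gives c∫u² ≥ c(L/π)²∫(u')², so a(u,u) ≥ (1 + c(L/π)²)∫(u')², while ||u||_{H^1}² ≤ (1 + (L/π)²)∫(u')²; dividing yields the same α.) With (π/L)² = 4*π^2/25 and c = -1/2, the largest admissible constant is α = ((π/L)² + c)/((π/L)² + 1).
Simplifying, α = (-25 + 8*π^2)/(2*(25 + 4*π^2)).


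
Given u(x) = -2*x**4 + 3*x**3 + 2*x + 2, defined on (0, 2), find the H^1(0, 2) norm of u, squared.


||u||_{H^1}^2 = 10064/63

The H^1 norm (squared) on an interval (0, L) is
  ||u||_{H^1}^2 = ∫_0^L u(x)^2 dx + ∫_0^L u'(x)^2 dx.
Compute u'(x) = -8*x**3 + 9*x**2 + 2.
Then u(x)^2 = 4*x**8 - 12*x**7 + 9*x**6 - 8*x**5 + 4*x**4 + 12*x**3 + 4*x**2 + 8*x + 4 and u'(x)^2 = 64*x**6 - 144*x**5 + 81*x**4 - 32*x**3 + 36*x**2 + 4.
Integrate each monomial from 0 to 2 using ∫_0^2 c·x^n dx = c·2^(n+1)/(n+1):
  ∫_0^2 u(x)^2 dx = ∫_0^2 (4*x^8 - 12*x^7 + 9*x^6 - 8*x^5 + 4*x^4 + 12*x^3 + 4*x^2 + 8*x + 4) dx. Term by term:
    ∫_0^2 4*x^8 dx = 2048/9;  ∫_0^2 -12*x^7 dx = -384;  ∫_0^2 9*x^6 dx = 1152/7;
    ∫_0^2 -8*x^5 dx = -256/3;  ∫_0^2 4*x^4 dx = 128/5;  ∫_0^2 12*x^3 dx = 48;
    ∫_0^2 4*x^2 dx = 32/3;  ∫_0^2 8*x dx = 16;  ∫_0^2 4 dx = 8.
  Sum: 2048/9 − 384 + 1152/7 − 256/3 + 128/5 + 48 + 32/3 + 16 + 8 = 9784/315.
  ∫_0^2 u'(x)^2 dx = ∫_0^2 (64*x^6 - 144*x^5 + 81*x^4 - 32*x^3 + 36*x^2 + 4) dx. Term by term:
    ∫_0^2 64*x^6 dx = 8192/7;  ∫_0^2 -144*x^5 dx = -1536;  ∫_0^2 81*x^4 dx = 2592/5;
    ∫_0^2 -32*x^3 dx = -128;  ∫_0^2 36*x^2 dx = 96;  ∫_0^2 4 dx = 8.
  Sum: 8192/7 − 1536 + 2592/5 − 128 + 96 + 8 = 4504/35.
Adding: ||u||_{H^1}^2 = 9784/315 + 4504/35 = 10064/63.


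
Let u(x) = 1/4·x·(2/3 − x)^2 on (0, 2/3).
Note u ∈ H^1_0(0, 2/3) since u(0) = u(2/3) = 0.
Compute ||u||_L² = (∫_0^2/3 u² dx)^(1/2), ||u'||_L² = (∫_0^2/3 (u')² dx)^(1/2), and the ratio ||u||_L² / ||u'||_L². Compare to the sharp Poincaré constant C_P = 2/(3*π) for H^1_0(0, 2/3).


||u||_L² / ||u'||_L² = sqrt(14)/21 < C_P = 2/(3*π).

u(x) = 1/4·x·(2/3 − x)^2, so u'(x) = (3*x - 2)*(9*x - 2)/36.
u(x) = 1/4·x·(2/3 − x)^2 vanishes at x = 0 and x = 2/3, so u ∈ H^1_0(0, 2/3). Differentiate via the product rule and integrate the resulting polynomials term by term.
  ∫_0^2/3 u² dx = ∫_0^2/3 (x^6/16 - x^5/6 + x^4/6 - 2*x^3/27 + x^2/81) dx. Term by term:
    ∫_0^2/3 x^6/16 dx = 8/15309;  ∫_0^2/3 -x^5/6 dx = -16/6561;  ∫_0^2/3 x^4/6 dx = 16/3645;
    ∫_0^2/3 -2*x^3/27 dx = -8/2187;  ∫_0^2/3 x^2/81 dx = 8/6561.
  Sum: 8/15309 − 16/6561 + 16/3645 − 8/2187 + 8/6561 = 8/229635.
  ∫_0^2/3 (u')² dx = ∫_0^2/3 (9*x^4/16 - x^3 + 11*x^2/18 - 4*x/27 + 1/81) dx. Term by term:
    ∫_0^2/3 9*x^4/16 dx = 2/135;  ∫_0^2/3 -x^3 dx = -4/81;  ∫_0^2/3 11*x^2/18 dx = 44/729;
    ∫_0^2/3 -4*x/27 dx = -8/243;  ∫_0^2/3 1/81 dx = 2/243.
  Sum: 2/135 − 4/81 + 44/729 − 8/243 + 2/243 = 4/3645.
∫_0^2/3 u² dx = 8/229635, so ||u||_L² = 2*sqrt(70)/2835.
∫_0^2/3 (u')² dx = 4/3645, so ||u'||_L² = 2*sqrt(5)/135.
Ratio ||u||_L² / ||u'||_L² = sqrt(14)/21.
Sharp Poincaré constant on H^1_0(0, 2/3) is C_P = L/π = 2/(3*π), achieved by sin(3*π/2·x).
A polynomial bump cannot attain the sharp Poincaré constant (only the first sine eigenfunction does), so the ratio is strictly less than C_P, consistent with ||u||_L² ≤ C_P ||u'||_L².


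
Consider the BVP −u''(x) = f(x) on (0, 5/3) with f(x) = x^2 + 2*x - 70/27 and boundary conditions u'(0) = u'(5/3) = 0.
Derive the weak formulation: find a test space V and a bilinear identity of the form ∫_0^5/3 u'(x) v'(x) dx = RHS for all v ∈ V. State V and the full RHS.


V = H^1(0, 5/3) (no boundary constraint on v; u is determined up to an additive constant); weak form: ∫_0^5/3 u'v' dx = ∫_0^5/3 (x^2 + 2*x - 70/27) v dx for all v ∈ V.

Multiply both sides by a test function v and integrate from 0 to 5/3:
  ∫_0^5/3 −u''(x) v(x) dx = ∫_0^5/3 f(x) v(x) dx.
Integrate the LHS by parts once:
  ∫_0^5/3 −u'' v dx = −[u'(x) v(x)]_0^5/3 + ∫_0^5/3 u'(x) v'(x) dx.
Thus ∫_0^5/3 u'(x) v'(x) dx = ∫_0^5/3 f(x) v(x) dx + [u'(x) v(x)]_0^5/3.
Choose V so that boundary terms are either known or forced to vanish.
u has homogeneous Neumann: u'(0) = u'(5/3) = 0. So [u' v]_0^5/3 = 0·v(5/3) − 0·v(0) = 0 for any v; take V = H^1(0, 5/3).
Weak formulation: find u (satisfying any essential BC) such that ∫_0^5/3 u'(x) v'(x) dx = ∫_0^5/3 f v dx for all v ∈ V (homogeneous Neumann, so boundary terms vanish).
Substituting f(x) = x^2 + 2*x - 70/27, the right-hand side is ∫_0^5/3 (x^2 + 2*x - 70/27) v dx.
Compatibility check (pure Neumann): taking v ≡ 1 ∈ V gives 0 = ∫_0^5/3 f dx + (0) − (0), i.e. ∫_0^5/3 f dx must equal u'(0) − u'(5/3) = 0. Indeed ∫_0^5/3 (x^2 + 2*x - 70/27) dx = 0, so the data are compatible. The solution is then unique only up to an additive constant (fix it e.g. by requiring ∫_0^5/3 u dx = 0).


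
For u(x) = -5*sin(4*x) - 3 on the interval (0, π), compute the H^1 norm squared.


||u||_{H^1(0,π)}^2 = 443*π/2

u'(x) = -20*cos(4*x).
Expand u² and (u')² and integrate term by term on (0, π), using: for integers n ≥ 1, ∫_0^π sin²(nx) dx = ∫_0^π cos²(nx) dx = π/2; for n ≠ n', ∫_0^π sin(nx)sin(n'x) dx = ∫_0^π cos(nx)cos(n'x) dx = 0; and by product-to-sum, ∫_0^π sin(nx)cos(n'x) dx = ½∫_0^π [sin((n+n')x) + sin((n−n')x)] dx, which is 0 when n+n' is even and 2n/(n²−n'²) when n+n' is odd (it need not vanish on (0, π)). For the constant mode: ∫_0^π 1 dx = π, ∫_0^π cos(nx) dx = 0, ∫_0^π sin(nx) dx = (1−(−1)^n)/n.
  u² squared terms: (-3)²·∫1 dx = 9·π = 9*π;  (-5)²·∫sin(4x)² dx = 25·π/2 = 25*π/2.
  u² cross terms: 2·(-3)·(-5)·∫1·sin(4x) dx = 30·(0) = 0.
  So ∫_0^π u² dx = 9*π + 25*π/2 + 0 = 43*π/2.
  (u')² squared terms: (-20)²·∫cos(4x)² dx = 400·π/2 = 200*π.
  So ∫_0^π (u')² dx = 200*π.
||u||_{H^1}^2 = (43*π/2) + (200*π) = 443*π/2.


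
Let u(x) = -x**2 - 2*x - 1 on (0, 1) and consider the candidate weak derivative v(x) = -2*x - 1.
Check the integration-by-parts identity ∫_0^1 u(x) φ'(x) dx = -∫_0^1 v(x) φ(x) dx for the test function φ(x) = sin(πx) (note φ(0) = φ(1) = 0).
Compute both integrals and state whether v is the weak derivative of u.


LHS = 6/π, RHS = 4/π. No, v is not the weak derivative of u.

u(x) = -x**2 - 2*x - 1, classical derivative u'(x) = -2*x - 2.
φ(x) = sin(πx), so φ'(x) = π*cos(π*x).
Note φ(0) = φ(1) = 0, so the boundary term u·φ vanishes.
LHS = ∫_0^1 u(x) φ'(x) dx = ∫_0^1 (-π*x^2*cos(π*x) - 2*π*x*cos(π*x) - π*cos(π*x)) dx. Term by term:
  ∫_0^1 -π*cos(π*x) dx = 0;  ∫_0^1 -π*x^2*cos(π*x) dx = 2/π;  ∫_0^1 -2*π*x*cos(π*x) dx = 4/π.
Sum: 0 + 2/π + 4/π = 6/π.
So LHS = 6/π.
∫_0^1 v(x) φ(x) dx = ∫_0^1 (-2*x*sin(π*x) - sin(π*x)) dx. Term by term:
  ∫_0^1 -sin(π*x) dx = -2/π;  ∫_0^1 -2*x*sin(π*x) dx = -2/π.
Sum: -2/π − 2/π = -4/π.
So RHS = -∫_0^1 v(x) φ(x) dx = 4/π.
LHS − RHS = 2/π ≠ 0, so the identity fails.
(For a valid weak derivative the identity must hold for EVERY test function, in particular this one. The failure shows v is NOT the weak derivative of u.)
Correct weak derivative would be u'(x) = -2*x - 2.


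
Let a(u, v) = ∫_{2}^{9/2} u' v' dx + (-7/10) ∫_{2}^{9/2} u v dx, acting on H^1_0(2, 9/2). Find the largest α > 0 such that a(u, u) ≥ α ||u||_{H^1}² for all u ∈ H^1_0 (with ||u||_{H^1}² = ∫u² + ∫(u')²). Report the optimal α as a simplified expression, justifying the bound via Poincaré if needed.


α = (-35 + 8*π^2)/(2*(25 + 4*π^2))

Coercivity of a(·,·) on H^1_0(2, 9/2) means a(u, u) ≥ α ||u||_{H^1}² for every u ∈ H^1_0.
The interval has length L = 5/2, and Poincaré/coercivity depend only on L. Here a(u, u) = ∫(u')² + (-7/10)·∫u².
Here c = -7/10 < 0 with |c| < (π/L)² = 4*π^2/25, so coercivity still holds. The condition a(u,u) ≥ α||u||_{H^1}² reads (1−α)∫(u')² ≥ (α−c)∫u². Any admissible α is ≤ 1 (rapidly oscillating u have ∫u²/∫(u')² → 0), and α = 1 would force 0 ≥ (1−c)∫u², impossible since c < 1; so 1−α > 0. By the sharp Poincaré inequality on H^1_0 of an interval of length L, ∫(u')² ≥ (π/L)²∫u² with equality for the first sine mode sin(π(x−x₀)/L) (x₀ the left endpoint), so the inequality holds for all u iff (1−α)(π/L)² ≥ α − c, i.e. α ≤ ((π/L)² + c)/((π/L)² + 1) = (1 + c(L/π)²)/(1 + (L/π)²). (Direct route, valid since c ≤ 0: Poincaré gives c∫u² ≥ c(L/π)²∫(u')², so a(u,u) ≥ (1 + c(L/π)²)∫(u')², while ||u||_{H^1}² ≤ (1 + (L/π)²)∫(u')²; dividing yields the same α.) With (π/L)² = 4*π^2/25 and c = -7/10, the largest admissible constant is α = ((π/L)² + c)/((π/L)² + 1).
Simplifying, α = (-35 + 8*π^2)/(2*(25 + 4*π^2)).


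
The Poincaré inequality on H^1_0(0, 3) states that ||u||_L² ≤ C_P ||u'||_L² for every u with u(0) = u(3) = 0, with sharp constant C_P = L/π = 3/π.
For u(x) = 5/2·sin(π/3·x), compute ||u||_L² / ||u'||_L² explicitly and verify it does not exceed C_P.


||u||_L² / ||u'||_L² = 3/π = C_P.

u(x) = 5/2·sin(π/3·x), so u'(x) = 5*π*cos(π*x/3)/6.
Writing u(x) = A·sin(kπx/L) with A = 5/2 and k = 1, use ∫_0^L sin²(kπx/L) dx = L/2 and ∫_0^L cos²(kπx/L) dx = L/2.
u² = 25/4·sin²(π/3·x) and (u')² = 25*π^2/36·cos²(π/3·x), and each of sin², cos² integrates to L/2 = 3/2 over (0, 3).
∫_0^3 u² dx = 75/8, so ||u||_L² = 5*sqrt(6)/4.
∫_0^3 (u')² dx = 25*π^2/24, so ||u'||_L² = 5*sqrt(6)*π/12.
Ratio ||u||_L² / ||u'||_L² = 3/π.
Sharp Poincaré constant on H^1_0(0, 3) is C_P = L/π = 3/π, achieved by sin(π/3·x).
This is the k = 1 eigenfunction (up to amplitude), so the ratio equals the sharp Poincaré constant exactly.


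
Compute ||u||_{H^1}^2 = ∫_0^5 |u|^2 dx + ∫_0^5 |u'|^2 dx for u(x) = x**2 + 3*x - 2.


||u||_{H^1}^2 = 4005/2

The H^1 norm (squared) on an interval (0, L) is
  ||u||_{H^1}^2 = ∫_0^L u(x)^2 dx + ∫_0^L u'(x)^2 dx.
Compute u'(x) = 2*x + 3.
Then u(x)^2 = x**4 + 6*x**3 + 5*x**2 - 12*x + 4 and u'(x)^2 = 4*x**2 + 12*x + 9.
Integrate each monomial from 0 to 5 using ∫_0^5 c·x^n dx = c·5^(n+1)/(n+1):
  ∫_0^5 u(x)^2 dx = ∫_0^5 (x^4 + 6*x^3 + 5*x^2 - 12*x + 4) dx. Term by term:
    ∫_0^5 x^4 dx = 625;  ∫_0^5 6*x^3 dx = 1875/2;  ∫_0^5 5*x^2 dx = 625/3;
    ∫_0^5 -12*x dx = -150;  ∫_0^5 4 dx = 20.
  Sum: 625 + 1875/2 + 625/3 − 150 + 20 = 9845/6.
  ∫_0^5 u'(x)^2 dx = ∫_0^5 (4*x^2 + 12*x + 9) dx. Term by term:
    ∫_0^5 4*x^2 dx = 500/3;  ∫_0^5 12*x dx = 150;  ∫_0^5 9 dx = 45.
  Sum: 500/3 + 150 + 45 = 1085/3.
Adding: ||u||_{H^1}^2 = 9845/6 + 1085/3 = 4005/2.


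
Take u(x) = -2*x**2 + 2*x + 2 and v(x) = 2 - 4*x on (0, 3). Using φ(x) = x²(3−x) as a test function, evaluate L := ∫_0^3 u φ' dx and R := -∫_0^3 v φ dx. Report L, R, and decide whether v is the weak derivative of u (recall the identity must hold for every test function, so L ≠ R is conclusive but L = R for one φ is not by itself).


LHS = 351/10, RHS = 351/10. Yes, v = u' weakly.

u(x) = -2*x**2 + 2*x + 2, classical derivative u'(x) = 2 - 4*x.
φ(x) = x²(3−x), so φ'(x) = 3*x*(2 - x).
Note φ(0) = φ(3) = 0, so the boundary term u·φ vanishes.
LHS = ∫_0^3 u(x) φ'(x) dx = ∫_0^3 (6*x^4 - 18*x^3 + 6*x^2 + 12*x) dx. Term by term:
  ∫_0^3 6*x^4 dx = 1458/5;  ∫_0^3 -18*x^3 dx = -729/2;  ∫_0^3 6*x^2 dx = 54;
  ∫_0^3 12*x dx = 54.
Sum: 1458/5 − 729/2 + 54 + 54 = 351/10.
So LHS = 351/10.
∫_0^3 v(x) φ(x) dx = ∫_0^3 (4*x^4 - 14*x^3 + 6*x^2) dx. Term by term:
  ∫_0^3 4*x^4 dx = 972/5;  ∫_0^3 -14*x^3 dx = -567/2;  ∫_0^3 6*x^2 dx = 54.
Sum: 972/5 − 567/2 + 54 = -351/10.
So RHS = -∫_0^3 v(x) φ(x) dx = 351/10.
LHS = RHS, so the identity holds for this test φ.
Moreover u is smooth here and v(x) = u'(x) = 2 - 4*x pointwise, so the identity holds for every test function. Hence v is the weak derivative of u.


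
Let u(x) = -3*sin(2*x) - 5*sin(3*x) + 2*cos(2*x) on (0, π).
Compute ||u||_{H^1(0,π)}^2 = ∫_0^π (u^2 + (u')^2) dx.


||u||_{H^1(0,π)}^2 = -120 + 315*π/2

u'(x) = -4*sin(2*x) - 6*cos(2*x) - 15*cos(3*x).
Expand u² and (u')² and integrate term by term on (0, π), using: for integers n ≥ 1, ∫_0^π sin²(nx) dx = ∫_0^π cos²(nx) dx = π/2; for n ≠ n', ∫_0^π sin(nx)sin(n'x) dx = ∫_0^π cos(nx)cos(n'x) dx = 0; and by product-to-sum, ∫_0^π sin(nx)cos(n'x) dx = ½∫_0^π [sin((n+n')x) + sin((n−n')x)] dx, which is 0 when n+n' is even and 2n/(n²−n'²) when n+n' is odd (it need not vanish on (0, π)).
  u² squared terms: (-5)²·∫sin(3x)² dx = 25·π/2 = 25*π/2;  (-3)²·∫sin(2x)² dx = 9·π/2 = 9*π/2;  (2)²·∫cos(2x)² dx = 4·π/2 = 2*π.
  u² cross terms: 2·(-5)·(-3)·∫sin(3x)·sin(2x) dx = 30·(0) = 0;  2·(-5)·(2)·∫sin(3x)·cos(2x) dx = -20·(6/5) = -24;  2·(-3)·(2)·∫sin(2x)·cos(2x) dx = -12·(0) = 0.
  So ∫_0^π u² dx = 25*π/2 + 9*π/2 + 2*π + 0 − 24 + 0 = -24 + 19*π.
  (u')² squared terms: (-15)²·∫cos(3x)² dx = 225·π/2 = 225*π/2;  (-6)²·∫cos(2x)² dx = 36·π/2 = 18*π;  (-4)²·∫sin(2x)² dx = 16·π/2 = 8*π.
  (u')² cross terms: 2·(-15)·(-6)·∫cos(3x)·cos(2x) dx = 180·(0) = 0;  2·(-15)·(-4)·∫cos(3x)·sin(2x) dx = 120·(-4/5) = -96;  2·(-6)·(-4)·∫cos(2x)·sin(2x) dx = 48·(0) = 0.
  So ∫_0^π (u')² dx = 225*π/2 + 18*π + 8*π + 0 − 96 + 0 = -96 + 277*π/2.
||u||_{H^1}^2 = (-24 + 19*π) + (-96 + 277*π/2) = -120 + 315*π/2.


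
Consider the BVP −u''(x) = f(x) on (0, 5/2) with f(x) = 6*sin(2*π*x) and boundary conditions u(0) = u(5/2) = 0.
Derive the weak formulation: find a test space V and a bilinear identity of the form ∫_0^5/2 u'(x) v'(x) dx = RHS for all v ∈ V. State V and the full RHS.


V = H^1_0(0, 5/2) (so v(0) = v(5/2) = 0); weak form: ∫_0^5/2 u'v' dx = ∫_0^5/2 (6*sin(2*π*x)) v dx for all v ∈ V.

Multiply both sides by a test function v and integrate from 0 to 5/2:
  ∫_0^5/2 −u''(x) v(x) dx = ∫_0^5/2 f(x) v(x) dx.
Integrate the LHS by parts once:
  ∫_0^5/2 −u'' v dx = −[u'(x) v(x)]_0^5/2 + ∫_0^5/2 u'(x) v'(x) dx.
Thus ∫_0^5/2 u'(x) v'(x) dx = ∫_0^5/2 f(x) v(x) dx + [u'(x) v(x)]_0^5/2.
Choose V so that boundary terms are either known or forced to vanish.
u is Dirichlet: u(0) = u(5/2) = 0. Let V = H^1_0(0, 5/2); then v(0) = v(5/2) = 0, and [u' v]_0^5/2 = 0.
Weak formulation: find u (satisfying any essential BC) such that ∫_0^5/2 u'(x) v'(x) dx = ∫_0^5/2 f v dx for all v ∈ V.
Substituting f(x) = 6*sin(2*π*x), the right-hand side is ∫_0^5/2 (6*sin(2*π*x)) v dx.


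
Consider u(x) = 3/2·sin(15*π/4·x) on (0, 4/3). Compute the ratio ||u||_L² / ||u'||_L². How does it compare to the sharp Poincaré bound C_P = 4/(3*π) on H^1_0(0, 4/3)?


||u||_L² / ||u'||_L² = 4/(15*π) < C_P = 4/(3*π).

u(x) = 3/2·sin(15*π/4·x), so u'(x) = 45*π*cos(15*π*x/4)/8.
Writing u(x) = A·sin(kπx/L) with A = 3/2 and k = 5, use ∫_0^L sin²(kπx/L) dx = L/2 and ∫_0^L cos²(kπx/L) dx = L/2.
u² = 9/4·sin²(15*π/4·x) and (u')² = 2025*π^2/64·cos²(15*π/4·x), and each of sin², cos² integrates to L/2 = 2/3 over (0, 4/3).
∫_0^4/3 u² dx = 3/2, so ||u||_L² = sqrt(6)/2.
∫_0^4/3 (u')² dx = 675*π^2/32, so ||u'||_L² = 15*sqrt(6)*π/8.
Ratio ||u||_L² / ||u'||_L² = 4/(15*π).
Sharp Poincaré constant on H^1_0(0, 4/3) is C_P = L/π = 4/(3*π), achieved by sin(3*π/4·x).
This is the k = 5 harmonic; the ratio L/(kπ) is strictly less than C_P = L/π, consistent with the sharp inequality ||u||_L² ≤ C_P ||u'||_L².


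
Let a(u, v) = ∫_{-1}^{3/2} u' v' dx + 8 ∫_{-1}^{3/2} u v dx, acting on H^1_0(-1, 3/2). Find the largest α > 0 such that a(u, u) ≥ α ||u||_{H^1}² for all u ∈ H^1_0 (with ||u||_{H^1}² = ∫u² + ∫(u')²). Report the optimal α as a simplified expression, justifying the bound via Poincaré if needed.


α = 1

Coercivity of a(·,·) on H^1_0(-1, 3/2) means a(u, u) ≥ α ||u||_{H^1}² for every u ∈ H^1_0.
The interval has length L = 5/2, and Poincaré/coercivity depend only on L. Here a(u, u) = ∫(u')² + (8)·∫u².
Here c = 8 ≥ 1, so a(u,u) = ∫(u')² + c∫u² ≥ ∫(u')² + ∫u² = ||u||_{H^1}², i.e. α = 1 works. No larger α is possible: a(u,u) ≥ α||u||_{H^1}² means (1−α)∫(u')² ≥ (α−c)∫u², and for the modes u_n = sin(nπ(x−x₀)/L) (x₀ the left endpoint) one has ∫u_n²/∫(u_n')² = (L/(nπ))² → 0, so a(u_n,u_n)/||u_n||_{H^1}² → 1. Hence the optimal constant is α = 1.
Therefore α = 1.


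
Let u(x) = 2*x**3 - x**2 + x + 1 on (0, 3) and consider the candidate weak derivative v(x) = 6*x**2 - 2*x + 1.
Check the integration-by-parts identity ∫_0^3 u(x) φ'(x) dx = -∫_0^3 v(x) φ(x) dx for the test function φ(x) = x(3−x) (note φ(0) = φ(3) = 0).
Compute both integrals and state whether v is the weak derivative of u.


LHS = -639/10, RHS = -639/10. Yes, v = u' weakly.

u(x) = 2*x**3 - x**2 + x + 1, classical derivative u'(x) = 6*x**2 - 2*x + 1.
φ(x) = x(3−x), so φ'(x) = 3 - 2*x.
Note φ(0) = φ(3) = 0, so the boundary term u·φ vanishes.
LHS = ∫_0^3 u(x) φ'(x) dx = ∫_0^3 (-4*x^4 + 8*x^3 - 5*x^2 + x + 3) dx. Term by term:
  ∫_0^3 -4*x^4 dx = -972/5;  ∫_0^3 8*x^3 dx = 162;  ∫_0^3 -5*x^2 dx = -45;
  ∫_0^3 x dx = 9/2;  ∫_0^3 3 dx = 9.
Sum: -972/5 + 162 − 45 + 9/2 + 9 = -639/10.
So LHS = -639/10.
∫_0^3 v(x) φ(x) dx = ∫_0^3 (-6*x^4 + 20*x^3 - 7*x^2 + 3*x) dx. Term by term:
  ∫_0^3 -6*x^4 dx = -1458/5;  ∫_0^3 20*x^3 dx = 405;  ∫_0^3 -7*x^2 dx = -63;
  ∫_0^3 3*x dx = 27/2.
Sum: -1458/5 + 405 − 63 + 27/2 = 639/10.
So RHS = -∫_0^3 v(x) φ(x) dx = -639/10.
LHS = RHS, so the identity holds for this test φ.
Moreover u is smooth here and v(x) = u'(x) = 6*x**2 - 2*x + 1 pointwise, so the identity holds for every test function. Hence v is the weak derivative of u.


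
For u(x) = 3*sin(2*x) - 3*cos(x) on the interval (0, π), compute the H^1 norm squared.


||u||_{H^1(0,π)}^2 = -48 + 63*π/2

u'(x) = 3*sin(x) + 6*cos(2*x).
Expand u² and (u')² and integrate term by term on (0, π), using: for integers n ≥ 1, ∫_0^π sin²(nx) dx = ∫_0^π cos²(nx) dx = π/2; for n ≠ n', ∫_0^π sin(nx)sin(n'x) dx = ∫_0^π cos(nx)cos(n'x) dx = 0; and by product-to-sum, ∫_0^π sin(nx)cos(n'x) dx = ½∫_0^π [sin((n+n')x) + sin((n−n')x)] dx, which is 0 when n+n' is even and 2n/(n²−n'²) when n+n' is odd (it need not vanish on (0, π)).
  u² squared terms: (-3)²·∫cos(x)² dx = 9·π/2 = 9*π/2;  (3)²·∫sin(2x)² dx = 9·π/2 = 9*π/2.
  u² cross terms: 2·(-3)·(3)·∫cos(x)·sin(2x) dx = -18·(4/3) = -24.
  So ∫_0^π u² dx = 9*π/2 + 9*π/2 − 24 = -24 + 9*π.
  (u')² squared terms: (3)²·∫sin(x)² dx = 9·π/2 = 9*π/2;  (6)²·∫cos(2x)² dx = 36·π/2 = 18*π.
  (u')² cross terms: 2·(3)·(6)·∫sin(x)·cos(2x) dx = 36·(-2/3) = -24.
  So ∫_0^π (u')² dx = 9*π/2 + 18*π − 24 = -24 + 45*π/2.
||u||_{H^1}^2 = (-24 + 9*π) + (-24 + 45*π/2) = -48 + 63*π/2.


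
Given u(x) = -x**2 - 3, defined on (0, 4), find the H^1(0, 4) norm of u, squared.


||u||_{H^1}^2 = 6812/15

The H^1 norm (squared) on an interval (0, L) is
  ||u||_{H^1}^2 = ∫_0^L u(x)^2 dx + ∫_0^L u'(x)^2 dx.
Compute u'(x) = -2*x.
Then u(x)^2 = x**4 + 6*x**2 + 9 and u'(x)^2 = 4*x**2.
Integrate each monomial from 0 to 4 using ∫_0^4 c·x^n dx = c·4^(n+1)/(n+1):
  ∫_0^4 u(x)^2 dx = ∫_0^4 (x^4 + 6*x^2 + 9) dx. Term by term:
    ∫_0^4 x^4 dx = 1024/5;  ∫_0^4 6*x^2 dx = 128;  ∫_0^4 9 dx = 36.
  Sum: 1024/5 + 128 + 36 = 1844/5.
  ∫_0^4 u'(x)^2 dx = ∫_0^4 (4*x^2) dx. Term by term:
    ∫_0^4 4*x^2 dx = 256/3.
Adding: ||u||_{H^1}^2 = 1844/5 + 256/3 = 6812/15.


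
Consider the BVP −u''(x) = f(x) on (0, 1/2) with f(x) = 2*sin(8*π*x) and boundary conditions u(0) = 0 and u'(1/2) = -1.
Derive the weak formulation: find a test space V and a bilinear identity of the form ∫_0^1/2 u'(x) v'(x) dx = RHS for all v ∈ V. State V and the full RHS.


V = {v ∈ H^1(0, 1/2) : v(0) = 0} (test functions vanish at x = 0 where u is specified); weak form: ∫_0^1/2 u'v' dx = ∫_0^1/2 (2*sin(8*π*x)) v dx − v(1/2) for all v ∈ V.

Multiply both sides by a test function v and integrate from 0 to 1/2:
  ∫_0^1/2 −u''(x) v(x) dx = ∫_0^1/2 f(x) v(x) dx.
Integrate the LHS by parts once:
  ∫_0^1/2 −u'' v dx = −[u'(x) v(x)]_0^1/2 + ∫_0^1/2 u'(x) v'(x) dx.
Thus ∫_0^1/2 u'(x) v'(x) dx = ∫_0^1/2 f(x) v(x) dx + [u'(x) v(x)]_0^1/2.
Choose V so that boundary terms are either known or forced to vanish.
Mixed BC: u(0) = 0 (Dirichlet) and u'(1/2) = -1 (Neumann). Define V = {v ∈ H^1(0, 1/2) : v(0) = 0}. Then [u' v]_0^1/2 = u'(1/2)·v(1/2) − u'(0)·0 = − v(1/2).
Weak formulation: find u (satisfying any essential BC) such that ∫_0^1/2 u'(x) v'(x) dx = ∫_0^1/2 f v dx − v(1/2) for all v ∈ V (Dirichlet at 0 absorbed into V; Neumann datum at x = 1/2 contributes the boundary term).
Substituting f(x) = 2*sin(8*π*x), the right-hand side is ∫_0^1/2 (2*sin(8*π*x)) v dx − v(1/2).


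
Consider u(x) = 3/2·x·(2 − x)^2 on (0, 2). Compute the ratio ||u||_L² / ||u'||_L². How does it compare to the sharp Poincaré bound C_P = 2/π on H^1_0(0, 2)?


||u||_L² / ||u'||_L² = sqrt(14)/7 < C_P = 2/π.

u(x) = 3/2·x·(2 − x)^2, so u'(x) = 3*(x/2 - 1)*(3*x - 2).
u(x) = 3/2·x·(2 − x)^2 vanishes at x = 0 and x = 2, so u ∈ H^1_0(0, 2). Differentiate via the product rule and integrate the resulting polynomials term by term.
  ∫_0^2 u² dx = ∫_0^2 (9*x^6/4 - 18*x^5 + 54*x^4 - 72*x^3 + 36*x^2) dx. Term by term:
    ∫_0^2 9*x^6/4 dx = 288/7;  ∫_0^2 -18*x^5 dx = -192;  ∫_0^2 54*x^4 dx = 1728/5;
    ∫_0^2 -72*x^3 dx = -288;  ∫_0^2 36*x^2 dx = 96.
  Sum: 288/7 − 192 + 1728/5 − 288 + 96 = 96/35.
  ∫_0^2 (u')² dx = ∫_0^2 (81*x^4/4 - 108*x^3 + 198*x^2 - 144*x + 36) dx. Term by term:
    ∫_0^2 81*x^4/4 dx = 648/5;  ∫_0^2 -108*x^3 dx = -432;  ∫_0^2 198*x^2 dx = 528;
    ∫_0^2 -144*x dx = -288;  ∫_0^2 36 dx = 72.
  Sum: 648/5 − 432 + 528 − 288 + 72 = 48/5.
∫_0^2 u² dx = 96/35, so ||u||_L² = 4*sqrt(210)/35.
∫_0^2 (u')² dx = 48/5, so ||u'||_L² = 4*sqrt(15)/5.
Ratio ||u||_L² / ||u'||_L² = sqrt(14)/7.
Sharp Poincaré constant on H^1_0(0, 2) is C_P = L/π = 2/π, achieved by sin(π/2·x).
A polynomial bump cannot attain the sharp Poincaré constant (only the first sine eigenfunction does), so the ratio is strictly less than C_P, consistent with ||u||_L² ≤ C_P ||u'||_L².


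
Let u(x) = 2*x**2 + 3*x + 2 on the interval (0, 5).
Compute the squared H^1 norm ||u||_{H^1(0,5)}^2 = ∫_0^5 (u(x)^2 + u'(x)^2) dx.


||u||_{H^1}^2 = 6265

The H^1 norm (squared) on an interval (0, L) is
  ||u||_{H^1}^2 = ∫_0^L u(x)^2 dx + ∫_0^L u'(x)^2 dx.
Compute u'(x) = 4*x + 3.
Then u(x)^2 = 4*x**4 + 12*x**3 + 17*x**2 + 12*x + 4 and u'(x)^2 = 16*x**2 + 24*x + 9.
Integrate each monomial from 0 to 5 using ∫_0^5 c·x^n dx = c·5^(n+1)/(n+1):
  ∫_0^5 u(x)^2 dx = ∫_0^5 (4*x^4 + 12*x^3 + 17*x^2 + 12*x + 4) dx. Term by term:
    ∫_0^5 4*x^4 dx = 2500;  ∫_0^5 12*x^3 dx = 1875;  ∫_0^5 17*x^2 dx = 2125/3;
    ∫_0^5 12*x dx = 150;  ∫_0^5 4 dx = 20.
  Sum: 2500 + 1875 + 2125/3 + 150 + 20 = 15760/3.
  ∫_0^5 u'(x)^2 dx = ∫_0^5 (16*x^2 + 24*x + 9) dx. Term by term:
    ∫_0^5 16*x^2 dx = 2000/3;  ∫_0^5 24*x dx = 300;  ∫_0^5 9 dx = 45.
  Sum: 2000/3 + 300 + 45 = 3035/3.
Adding: ||u||_{H^1}^2 = 15760/3 + 3035/3 = 6265.


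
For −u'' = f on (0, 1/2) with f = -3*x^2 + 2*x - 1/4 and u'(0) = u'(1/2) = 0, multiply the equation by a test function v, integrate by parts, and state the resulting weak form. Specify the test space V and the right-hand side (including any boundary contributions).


V = H^1(0, 1/2) (no boundary constraint on v; u is determined up to an additive constant); weak form: ∫_0^1/2 u'v' dx = ∫_0^1/2 (-3*x^2 + 2*x - 1/4) v dx for all v ∈ V.

Multiply both sides by a test function v and integrate from 0 to 1/2:
  ∫_0^1/2 −u''(x) v(x) dx = ∫_0^1/2 f(x) v(x) dx.
Integrate the LHS by parts once:
  ∫_0^1/2 −u'' v dx = −[u'(x) v(x)]_0^1/2 + ∫_0^1/2 u'(x) v'(x) dx.
Thus ∫_0^1/2 u'(x) v'(x) dx = ∫_0^1/2 f(x) v(x) dx + [u'(x) v(x)]_0^1/2.
Choose V so that boundary terms are either known or forced to vanish.
u has homogeneous Neumann: u'(0) = u'(1/2) = 0. So [u' v]_0^1/2 = 0·v(1/2) − 0·v(0) = 0 for any v; take V = H^1(0, 1/2).
Weak formulation: find u (satisfying any essential BC) such that ∫_0^1/2 u'(x) v'(x) dx = ∫_0^1/2 f v dx for all v ∈ V (homogeneous Neumann, so boundary terms vanish).
Substituting f(x) = -3*x^2 + 2*x - 1/4, the right-hand side is ∫_0^1/2 (-3*x^2 + 2*x - 1/4) v dx.
Compatibility check (pure Neumann): taking v ≡ 1 ∈ V gives 0 = ∫_0^1/2 f dx + (0) − (0), i.e. ∫_0^1/2 f dx must equal u'(0) − u'(1/2) = 0. Indeed ∫_0^1/2 (-3*x^2 + 2*x - 1/4) dx = 0, so the data are compatible. The solution is then unique only up to an additive constant (fix it e.g. by requiring ∫_0^1/2 u dx = 0).


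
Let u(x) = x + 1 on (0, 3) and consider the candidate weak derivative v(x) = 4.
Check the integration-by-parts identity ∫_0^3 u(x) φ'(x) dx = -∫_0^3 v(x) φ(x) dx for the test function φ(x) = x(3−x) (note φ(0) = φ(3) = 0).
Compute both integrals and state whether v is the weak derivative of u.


LHS = -9/2, RHS = -18. No, v is not the weak derivative of u.

u(x) = x + 1, classical derivative u'(x) = 1.
φ(x) = x(3−x), so φ'(x) = 3 - 2*x.
Note φ(0) = φ(3) = 0, so the boundary term u·φ vanishes.
LHS = ∫_0^3 u(x) φ'(x) dx = ∫_0^3 (-2*x^2 + x + 3) dx. Term by term:
  ∫_0^3 -2*x^2 dx = -18;  ∫_0^3 x dx = 9/2;  ∫_0^3 3 dx = 9.
Sum: -18 + 9/2 + 9 = -9/2.
So LHS = -9/2.
∫_0^3 v(x) φ(x) dx = ∫_0^3 (-4*x^2 + 12*x) dx. Term by term:
  ∫_0^3 -4*x^2 dx = -36;  ∫_0^3 12*x dx = 54.
Sum: -36 + 54 = 18.
So RHS = -∫_0^3 v(x) φ(x) dx = -18.
LHS − RHS = 27/2 ≠ 0, so the identity fails.
(For a valid weak derivative the identity must hold for EVERY test function, in particular this one. The failure shows v is NOT the weak derivative of u.)
Correct weak derivative would be u'(x) = 1.


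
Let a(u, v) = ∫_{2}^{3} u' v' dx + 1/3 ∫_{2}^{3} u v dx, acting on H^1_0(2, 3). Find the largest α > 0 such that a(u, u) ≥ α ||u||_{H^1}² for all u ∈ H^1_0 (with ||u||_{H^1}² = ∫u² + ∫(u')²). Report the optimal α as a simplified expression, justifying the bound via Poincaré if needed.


α = (1/3 + π^2)/(1 + π^2)

Coercivity of a(·,·) on H^1_0(2, 3) means a(u, u) ≥ α ||u||_{H^1}² for every u ∈ H^1_0.
The interval has length L = 1, and Poincaré/coercivity depend only on L. Here a(u, u) = ∫(u')² + (1/3)·∫u².
Here 0 < c = 1/3 < 1. The condition a(u,u) ≥ α||u||_{H^1}² reads (1−α)∫(u')² ≥ (α−c)∫u². Any admissible α is ≤ 1 (rapidly oscillating u have ∫u²/∫(u')² → 0), and α = 1 would force 0 ≥ (1−c)∫u², impossible since c < 1; so 1−α > 0. By the sharp Poincaré inequality on H^1_0 of an interval of length L, ∫(u')² ≥ (π/L)²∫u² with equality for the first sine mode sin(π(x−x₀)/L) (x₀ the left endpoint), so the inequality holds for all u iff (1−α)(π/L)² ≥ α − c, i.e. α ≤ ((π/L)² + c)/((π/L)² + 1) = (1 + c(L/π)²)/(1 + (L/π)²). With (π/L)² = π^2 and c = 1/3, the largest admissible constant is α = ((π/L)² + c)/((π/L)² + 1).
Simplifying, α = (1/3 + π^2)/(1 + π^2).


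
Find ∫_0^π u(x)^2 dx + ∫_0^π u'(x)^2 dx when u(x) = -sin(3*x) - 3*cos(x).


||u||_{H^1(0,π)}^2 = 14*π

u'(x) = 3*sin(x) - 3*cos(3*x).
Expand u² and (u')² and integrate term by term on (0, π), using: for integers n ≥ 1, ∫_0^π sin²(nx) dx = ∫_0^π cos²(nx) dx = π/2; for n ≠ n', ∫_0^π sin(nx)sin(n'x) dx = ∫_0^π cos(nx)cos(n'x) dx = 0; and by product-to-sum, ∫_0^π sin(nx)cos(n'x) dx = ½∫_0^π [sin((n+n')x) + sin((n−n')x)] dx, which is 0 when n+n' is even and 2n/(n²−n'²) when n+n' is odd (it need not vanish on (0, π)).
  u² squared terms: (-1)²·∫sin(3x)² dx = 1·π/2 = π/2;  (-3)²·∫cos(x)² dx = 9·π/2 = 9*π/2.
  u² cross terms: 2·(-1)·(-3)·∫sin(3x)·cos(x) dx = 6·(0) = 0.
  So ∫_0^π u² dx = π/2 + 9*π/2 + 0 = 5*π.
  (u')² squared terms: (-3)²·∫cos(3x)² dx = 9·π/2 = 9*π/2;  (3)²·∫sin(x)² dx = 9·π/2 = 9*π/2.
  (u')² cross terms: 2·(-3)·(3)·∫cos(3x)·sin(x) dx = -18·(0) = 0.
  So ∫_0^π (u')² dx = 9*π/2 + 9*π/2 + 0 = 9*π.
||u||_{H^1}^2 = (5*π) + (9*π) = 14*π.


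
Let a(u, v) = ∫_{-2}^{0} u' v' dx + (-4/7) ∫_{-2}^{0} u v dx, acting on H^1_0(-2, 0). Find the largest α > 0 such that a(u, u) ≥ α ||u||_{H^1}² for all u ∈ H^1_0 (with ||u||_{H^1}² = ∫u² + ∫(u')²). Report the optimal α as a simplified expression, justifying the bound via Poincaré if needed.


α = (-16/7 + π^2)/(4 + π^2)

Coercivity of a(·,·) on H^1_0(-2, 0) means a(u, u) ≥ α ||u||_{H^1}² for every u ∈ H^1_0.
The interval has length L = 2, and Poincaré/coercivity depend only on L. Here a(u, u) = ∫(u')² + (-4/7)·∫u².
Here c = -4/7 < 0 with |c| < (π/L)² = π^2/4, so coercivity still holds. The condition a(u,u) ≥ α||u||_{H^1}² reads (1−α)∫(u')² ≥ (α−c)∫u². Any admissible α is ≤ 1 (rapidly oscillating u have ∫u²/∫(u')² → 0), and α = 1 would force 0 ≥ (1−c)∫u², impossible since c < 1; so 1−α > 0. By the sharp Poincaré inequality on H^1_0 of an interval of length L, ∫(u')² ≥ (π/L)²∫u² with equality for the first sine mode sin(π(x−x₀)/L) (x₀ the left endpoint), so the inequality holds for all u iff (1−α)(π/L)² ≥ α − c, i.e. α ≤ ((π/L)² + c)/((π/L)² + 1) = (1 + c(L/π)²)/(1 + (L/π)²). (Direct route, valid since c ≤ 0: Poincaré gives c∫u² ≥ c(L/π)²∫(u')², so a(u,u) ≥ (1 + c(L/π)²)∫(u')², while ||u||_{H^1}² ≤ (1 + (L/π)²)∫(u')²; dividing yields the same α.) With (π/L)² = π^2/4 and c = -4/7, the largest admissible constant is α = ((π/L)² + c)/((π/L)² + 1).
Simplifying, α = (-16/7 + π^2)/(4 + π^2).


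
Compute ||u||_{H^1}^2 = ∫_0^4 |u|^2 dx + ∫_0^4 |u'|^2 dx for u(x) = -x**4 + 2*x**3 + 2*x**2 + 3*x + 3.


||u||_{H^1}^2 = 3247688/315

The H^1 norm (squared) on an interval (0, L) is
  ||u||_{H^1}^2 = ∫_0^L u(x)^2 dx + ∫_0^L u'(x)^2 dx.
Compute u'(x) = -4*x**3 + 6*x**2 + 4*x + 3.
Then u(x)^2 = x**8 - 4*x**7 + 2*x**5 + 10*x**4 + 24*x**3 + 21*x**2 + 18*x + 9 and u'(x)^2 = 16*x**6 - 48*x**5 + 4*x**4 + 24*x**3 + 52*x**2 + 24*x + 9.
Integrate each monomial from 0 to 4 using ∫_0^4 c·x^n dx = c·4^(n+1)/(n+1):
  ∫_0^4 u(x)^2 dx = ∫_0^4 (x^8 - 4*x^7 + 2*x^5 + 10*x^4 + 24*x^3 + 21*x^2 + 18*x + 9) dx. Term by term:
    ∫_0^4 x^8 dx = 262144/9;  ∫_0^4 -4*x^7 dx = -32768;  ∫_0^4 2*x^5 dx = 4096/3;
    ∫_0^4 10*x^4 dx = 2048;  ∫_0^4 24*x^3 dx = 1536;  ∫_0^4 21*x^2 dx = 448;
    ∫_0^4 18*x dx = 144;  ∫_0^4 9 dx = 36.
  Sum: 262144/9 − 32768 + 4096/3 + 2048 + 1536 + 448 + 144 + 36 = 17428/9.
  ∫_0^4 u'(x)^2 dx = ∫_0^4 (16*x^6 - 48*x^5 + 4*x^4 + 24*x^3 + 52*x^2 + 24*x + 9) dx. Term by term:
    ∫_0^4 16*x^6 dx = 262144/7;  ∫_0^4 -48*x^5 dx = -32768;  ∫_0^4 4*x^4 dx = 4096/5;
    ∫_0^4 24*x^3 dx = 1536;  ∫_0^4 52*x^2 dx = 3328/3;  ∫_0^4 24*x dx = 192;
    ∫_0^4 9 dx = 36.
  Sum: 262144/7 − 32768 + 4096/5 + 1536 + 3328/3 + 192 + 36 = 879236/105.
Adding: ||u||_{H^1}^2 = 17428/9 + 879236/105 = 3247688/315.
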